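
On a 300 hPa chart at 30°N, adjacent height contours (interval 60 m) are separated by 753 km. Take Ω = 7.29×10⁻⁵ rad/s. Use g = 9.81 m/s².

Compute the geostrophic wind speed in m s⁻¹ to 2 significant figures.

Coriolis parameter at 30°N:
f = 2Ω sin φ = 2 × 7.29×10⁻⁵ × sin 30° = 7.29×10⁻⁵ s⁻¹
Height gradient: |∂Z/∂n| = 60 m / 753000 m = 7.97×10⁻⁵
On a pressure surface, geostrophic balance gives V_g = (g/f)|∂Z/∂n|:
V_g = 9.81 × 7.97×10⁻⁵ / 7.29×10⁻⁵ = 10.7 m/s

11 m s⁻¹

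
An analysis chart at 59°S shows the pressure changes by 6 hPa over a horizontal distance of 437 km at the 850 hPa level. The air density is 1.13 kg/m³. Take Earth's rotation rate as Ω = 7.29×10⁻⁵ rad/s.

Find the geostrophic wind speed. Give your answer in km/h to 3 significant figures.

35.0 km/h

Coriolis parameter at 59°S:
f = 2Ω sin φ = 2 × 7.29×10⁻⁵ × sin 59° = 1.25×10⁻⁴ s⁻¹
Pressure gradient: |∂P/∂n| = 600 Pa / 437000 m = 1.37×10⁻³ Pa/m
Geostrophic balance (pressure-gradient force = Coriolis force):
V_g = (1/(fρ)) |∂P/∂n| = 1.37×10⁻³ / (1.25×10⁻⁴ × 1.13) = 9.72 m/s
Converting: 9.72 m/s × 3.6 = 35.0 km/h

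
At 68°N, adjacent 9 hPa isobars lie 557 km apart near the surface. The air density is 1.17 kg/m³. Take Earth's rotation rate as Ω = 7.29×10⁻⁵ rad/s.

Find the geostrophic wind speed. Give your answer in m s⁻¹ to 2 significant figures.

Coriolis parameter at 68°N:
f = 2Ω sin φ = 2 × 7.29×10⁻⁵ × sin 68° = 1.35×10⁻⁴ s⁻¹
Pressure gradient: |∂P/∂n| = 900 Pa / 557000 m = 1.62×10⁻³ Pa/m
Geostrophic balance (pressure-gradient force = Coriolis force):
V_g = (1/(fρ)) |∂P/∂n| = 1.62×10⁻³ / (1.35×10⁻⁴ × 1.17) = 10.2 m/s

10 m s⁻¹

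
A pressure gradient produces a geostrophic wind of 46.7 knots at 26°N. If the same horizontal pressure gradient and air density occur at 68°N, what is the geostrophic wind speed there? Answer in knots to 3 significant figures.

With the same pressure gradient and density, V_g ∝ 1/f ∝ 1/sin φ.
V₂ = V₁ · sin φ₁ / sin φ₂ = 46.7 × sin 26° / sin 68°
V₂ = 46.7 × 0.4384/0.9272 = 22.1 knots

22.1 knots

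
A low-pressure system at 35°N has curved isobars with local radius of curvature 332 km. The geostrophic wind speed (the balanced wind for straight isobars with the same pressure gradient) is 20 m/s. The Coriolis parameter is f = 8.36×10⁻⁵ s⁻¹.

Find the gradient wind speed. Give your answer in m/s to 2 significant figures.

13 m/s

Around a low, centrifugal force acts outward with Coriolis, so pressure-gradient force balances both:
(1/ρ)|∂P/∂n| = fV + V²/R  →  V² + fR·V − fR·V_g = 0
With fR = 8.36×10⁻⁵ × 332×10³ m = 27.8 m/s:
V = [−fR + √((fR)² + 4 fR V_g)]/2 = [−27.8 + √(27.8² + 4×27.8×20)]/2 = 13.5 m/s
Subgeostrophic (V < V_g = 20 m/s), as expected around a low.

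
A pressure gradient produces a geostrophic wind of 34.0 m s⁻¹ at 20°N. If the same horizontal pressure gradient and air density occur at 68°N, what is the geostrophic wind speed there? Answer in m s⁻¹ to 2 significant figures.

With the same pressure gradient and density, V_g ∝ 1/f ∝ 1/sin φ.
V₂ = V₁ · sin φ₁ / sin φ₂ = 34.0 × sin 20° / sin 68°
V₂ = 34.0 × 0.3420/0.9272 = 13 m s⁻¹

13 m s⁻¹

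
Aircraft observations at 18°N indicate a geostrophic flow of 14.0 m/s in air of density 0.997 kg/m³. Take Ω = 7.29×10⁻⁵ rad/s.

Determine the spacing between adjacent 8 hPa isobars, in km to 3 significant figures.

Coriolis parameter at 18°N:
f = 2Ω sin φ = 2 × 7.29×10⁻⁵ × sin 18° = 4.51×10⁻⁵ s⁻¹
Geostrophic balance rearranged: |∂P/∂n| = f ρ V_g
|∂P/∂n| = 4.51×10⁻⁵ × 0.997 × 14.0 = 6.29×10⁻⁴ Pa/m
Isobar spacing: Δn = ΔP/|∂P/∂n| = 800 Pa / 6.29×10⁻⁴ Pa/m = 1272117 m ≈ 1270 km

1270 km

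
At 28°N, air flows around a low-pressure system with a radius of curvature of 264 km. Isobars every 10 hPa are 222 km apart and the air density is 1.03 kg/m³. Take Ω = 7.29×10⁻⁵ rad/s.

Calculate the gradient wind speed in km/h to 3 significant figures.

94.0 km/h

Coriolis parameter at 28°N:
f = 2Ω sin φ = 2 × 7.29×10⁻⁵ × sin 28° = 6.84×10⁻⁵ s⁻¹
Pressure gradient: |∂P/∂n| = 1000 Pa / 222000 m = 4.50×10⁻³ Pa/m
Geostrophic speed: V_g = |∂P/∂n|/(fρ) = 4.50×10⁻³/(6.84×10⁻⁵ × 1.03) = 63.9 m/s
Around a low, centrifugal force acts outward with Coriolis, so pressure-gradient force balances both:
(1/ρ)|∂P/∂n| = fV + V²/R  →  V² + fR·V − fR·V_g = 0
With fR = 6.84×10⁻⁵ × 264×10³ m = 18.1 m/s:
V = [−fR + √((fR)² + 4 fR V_g)]/2 = [−18.1 + √(18.1² + 4×18.1×63.9)]/2 = 26.1 m/s
Subgeostrophic (V < V_g = 63.9 m/s), as expected around a low.
Converting: 26.1 m/s × 3.6 = 94.0 km/h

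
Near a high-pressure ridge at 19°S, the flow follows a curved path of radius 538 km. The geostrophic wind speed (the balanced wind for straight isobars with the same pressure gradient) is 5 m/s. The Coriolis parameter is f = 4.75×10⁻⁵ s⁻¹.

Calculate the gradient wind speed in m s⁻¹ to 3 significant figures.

Around a high, pressure-gradient force acts outward with centrifugal, so Coriolis balances both:
fV = (1/ρ)|∂P/∂n| + V²/R  →  V² − fR·V + fR·V_g = 0
With fR = 4.75×10⁻⁵ × 538×10³ m = 25.6 m/s:
V = [fR − √((fR)² − 4 fR V_g)]/2 = [25.6 − √(25.6² − 4×25.6×5)]/2 = 6.82 m/s
Supergeostrophic (V > V_g = 5 m/s), as expected around a high.

6.82 m s⁻¹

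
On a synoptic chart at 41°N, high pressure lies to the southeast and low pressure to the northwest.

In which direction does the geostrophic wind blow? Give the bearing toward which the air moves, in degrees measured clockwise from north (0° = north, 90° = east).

045°

The pressure-gradient force points toward the northwest (bearing 315°).
Geostrophic balance: in the Northern Hemisphere the Coriolis force deflects motion to the right, so the geostrophic wind blows 90° to the right of the pressure-gradient force (low pressure on the left).
Rotating 315° by 90° clockwise gives 045° — the wind blows toward the northeast.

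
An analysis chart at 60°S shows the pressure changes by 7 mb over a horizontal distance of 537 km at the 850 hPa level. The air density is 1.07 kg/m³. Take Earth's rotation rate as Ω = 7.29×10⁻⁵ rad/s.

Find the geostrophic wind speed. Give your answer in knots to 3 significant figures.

Coriolis parameter at 60°S:
f = 2Ω sin φ = 2 × 7.29×10⁻⁵ × sin 60° = 1.26×10⁻⁴ s⁻¹
Pressure gradient: |∂P/∂n| = 700 Pa / 537000 m = 1.30×10⁻³ Pa/m
Geostrophic balance (pressure-gradient force = Coriolis force):
V_g = (1/(fρ)) |∂P/∂n| = 1.30×10⁻³ / (1.26×10⁻⁴ × 1.07) = 9.65 m/s
Converting: 9.65 m/s × 1.944 = 18.8 knots

18.8 knots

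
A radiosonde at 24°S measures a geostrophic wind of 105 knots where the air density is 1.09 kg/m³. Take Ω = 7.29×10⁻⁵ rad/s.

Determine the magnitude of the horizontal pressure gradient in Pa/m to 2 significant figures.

Coriolis parameter at 24°S:
f = 2Ω sin φ = 2 × 7.29×10⁻⁵ × sin 24° = 5.93×10⁻⁵ s⁻¹
Wind speed in SI: 105 knots = 54.0 m/s
Geostrophic balance rearranged: |∂P/∂n| = f ρ V_g
|∂P/∂n| = 5.93×10⁻⁵ × 1.09 × 54.0 = 3.49×10⁻³ Pa/m

3.5×10⁻³ Pa/m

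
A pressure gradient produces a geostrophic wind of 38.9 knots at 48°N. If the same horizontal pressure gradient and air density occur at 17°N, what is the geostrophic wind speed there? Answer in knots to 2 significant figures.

With the same pressure gradient and density, V_g ∝ 1/f ∝ 1/sin φ.
V₂ = V₁ · sin φ₁ / sin φ₂ = 38.9 × sin 48° / sin 17°
V₂ = 38.9 × 0.7431/0.2924 = 99 knots

99 knots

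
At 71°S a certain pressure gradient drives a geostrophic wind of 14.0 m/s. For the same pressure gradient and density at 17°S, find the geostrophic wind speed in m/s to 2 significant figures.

With the same pressure gradient and density, V_g ∝ 1/f ∝ 1/sin φ.
V₂ = V₁ · sin φ₁ / sin φ₂ = 14.0 × sin 71° / sin 17°
V₂ = 14.0 × 0.9455/0.2924 = 45 m/s

45 m/s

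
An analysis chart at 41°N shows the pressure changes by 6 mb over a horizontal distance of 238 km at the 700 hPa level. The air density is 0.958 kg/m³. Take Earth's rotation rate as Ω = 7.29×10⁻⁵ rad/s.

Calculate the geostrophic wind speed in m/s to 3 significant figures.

Coriolis parameter at 41°N:
f = 2Ω sin φ = 2 × 7.29×10⁻⁵ × sin 41° = 9.57×10⁻⁵ s⁻¹
Pressure gradient: |∂P/∂n| = 600 Pa / 238000 m = 2.52×10⁻³ Pa/m
Geostrophic balance (pressure-gradient force = Coriolis force):
V_g = (1/(fρ)) |∂P/∂n| = 2.52×10⁻³ / (9.57×10⁻⁵ × 0.958) = 27.5 m/s

27.5 m/s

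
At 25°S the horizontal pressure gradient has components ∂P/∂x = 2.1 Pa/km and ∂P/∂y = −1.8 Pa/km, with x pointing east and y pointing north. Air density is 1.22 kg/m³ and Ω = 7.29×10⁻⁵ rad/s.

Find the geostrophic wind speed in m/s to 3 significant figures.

Coriolis parameter at 25°S:
f = 2Ω sin φ = 2 × 7.29×10⁻⁵ × sin 25° = 6.16×10⁻⁵ s⁻¹
In the Southern Hemisphere f is negative: f = −6.16×10⁻⁵ s⁻¹.
Component geostrophic relations (x east, y north):
u_g = −(1/(fρ)) ∂P/∂y,  v_g = (1/(fρ)) ∂P/∂x
u_g = −(−1.8×10⁻³)/(−6.16×10⁻⁵ × 1.22) = −23.9 m/s;  v_g = (2.1×10⁻³)/(−6.16×10⁻⁵ × 1.22) = −27.9 m/s
|V_g| = √(u_g² + v_g²) = 36.8 m/s

36.8 m/s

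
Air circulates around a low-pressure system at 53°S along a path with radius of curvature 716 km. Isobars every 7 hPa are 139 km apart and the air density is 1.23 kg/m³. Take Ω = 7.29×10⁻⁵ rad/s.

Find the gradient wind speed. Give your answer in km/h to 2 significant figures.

96 km/h

Coriolis parameter at 53°S:
f = 2Ω sin φ = 2 × 7.29×10⁻⁵ × sin 53° = 1.16×10⁻⁴ s⁻¹
Pressure gradient: |∂P/∂n| = 700 Pa / 139000 m = 5.04×10⁻³ Pa/m
Geostrophic speed: V_g = |∂P/∂n|/(fρ) = 5.04×10⁻³/(1.16×10⁻⁴ × 1.23) = 35.2 m/s
Around a low, centrifugal force acts outward with Coriolis, so pressure-gradient force balances both:
(1/ρ)|∂P/∂n| = fV + V²/R  →  V² + fR·V − fR·V_g = 0
With fR = 1.16×10⁻⁴ × 716×10³ m = 83.4 m/s:
V = [−fR + √((fR)² + 4 fR V_g)]/2 = [−83.4 + √(83.4² + 4×83.4×35.2)]/2 = 26.6 m/s
Subgeostrophic (V < V_g = 35.2 m/s), as expected around a low.
Converting: 26.6 m/s × 3.6 = 96 km/h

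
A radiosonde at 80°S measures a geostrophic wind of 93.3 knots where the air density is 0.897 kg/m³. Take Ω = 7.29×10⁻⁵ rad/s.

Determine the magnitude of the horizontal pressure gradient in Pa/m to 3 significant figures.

6.18×10⁻³ Pa/m

Coriolis parameter at 80°S:
f = 2Ω sin φ = 2 × 7.29×10⁻⁵ × sin 80° = 1.44×10⁻⁴ s⁻¹
Wind speed in SI: 93.3 knots = 48.0 m/s
Geostrophic balance rearranged: |∂P/∂n| = f ρ V_g
|∂P/∂n| = 1.44×10⁻⁴ × 0.897 × 48.0 = 6.18×10⁻³ Pa/m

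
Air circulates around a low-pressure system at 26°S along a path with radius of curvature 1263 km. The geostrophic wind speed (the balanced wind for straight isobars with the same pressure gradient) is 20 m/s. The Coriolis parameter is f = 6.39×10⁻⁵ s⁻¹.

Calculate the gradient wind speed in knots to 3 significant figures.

Around a low, centrifugal force acts outward with Coriolis, so pressure-gradient force balances both:
(1/ρ)|∂P/∂n| = fV + V²/R  →  V² + fR·V − fR·V_g = 0
With fR = 6.39×10⁻⁵ × 1263×10³ m = 80.7 m/s:
V = [−fR + √((fR)² + 4 fR V_g)]/2 = [−80.7 + √(80.7² + 4×80.7×20)]/2 = 16.6 m/s
Subgeostrophic (V < V_g = 20 m/s), as expected around a low.
Converting: 16.6 m/s × 1.944 = 32.2 knots

32.2 knots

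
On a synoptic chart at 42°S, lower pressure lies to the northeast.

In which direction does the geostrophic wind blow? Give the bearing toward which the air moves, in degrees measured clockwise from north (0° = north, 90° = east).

The pressure-gradient force points toward the northeast (bearing 045°).
Geostrophic balance: in the Southern Hemisphere the Coriolis force deflects motion to the left, so the geostrophic wind blows 90° to the left of the pressure-gradient force (low pressure on the right).
Rotating 045° by 90° counterclockwise gives 315° — the wind blows toward the northwest.

315°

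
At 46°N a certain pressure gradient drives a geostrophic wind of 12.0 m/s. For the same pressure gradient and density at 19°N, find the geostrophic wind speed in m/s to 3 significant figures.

26.5 m/s

With the same pressure gradient and density, V_g ∝ 1/f ∝ 1/sin φ.
V₂ = V₁ · sin φ₁ / sin φ₂ = 12.0 × sin 46° / sin 19°
V₂ = 12.0 × 0.7193/0.3256 = 26.5 m/s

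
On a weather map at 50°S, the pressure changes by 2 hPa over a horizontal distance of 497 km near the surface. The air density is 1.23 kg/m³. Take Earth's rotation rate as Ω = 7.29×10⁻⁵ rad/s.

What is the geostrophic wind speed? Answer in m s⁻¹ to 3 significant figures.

Coriolis parameter at 50°S:
f = 2Ω sin φ = 2 × 7.29×10⁻⁵ × sin 50° = 1.12×10⁻⁴ s⁻¹
Pressure gradient: |∂P/∂n| = 200 Pa / 497000 m = 4.02×10⁻⁴ Pa/m
Geostrophic balance (pressure-gradient force = Coriolis force):
V_g = (1/(fρ)) |∂P/∂n| = 4.02×10⁻⁴ / (1.12×10⁻⁴ × 1.23) = 2.93 m/s

2.93 m s⁻¹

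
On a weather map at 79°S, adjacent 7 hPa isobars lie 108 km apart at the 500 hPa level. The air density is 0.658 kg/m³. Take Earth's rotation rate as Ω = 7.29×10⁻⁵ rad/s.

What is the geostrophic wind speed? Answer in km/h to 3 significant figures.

248 km/h

Coriolis parameter at 79°S:
f = 2Ω sin φ = 2 × 7.29×10⁻⁵ × sin 79° = 1.43×10⁻⁴ s⁻¹
Pressure gradient: |∂P/∂n| = 700 Pa / 108000 m = 6.48×10⁻³ Pa/m
Geostrophic balance (pressure-gradient force = Coriolis force):
V_g = (1/(fρ)) |∂P/∂n| = 6.48×10⁻³ / (1.43×10⁻⁴ × 0.658) = 68.8 m/s
Converting: 68.8 m/s × 3.6 = 248 km/h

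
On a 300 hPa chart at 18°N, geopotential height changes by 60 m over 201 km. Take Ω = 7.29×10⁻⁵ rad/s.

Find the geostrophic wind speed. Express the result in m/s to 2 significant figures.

Coriolis parameter at 18°N:
f = 2Ω sin φ = 2 × 7.29×10⁻⁵ × sin 18° = 4.51×10⁻⁵ s⁻¹
Height gradient: |∂Z/∂n| = 60 m / 201000 m = 2.99×10⁻⁴
On a pressure surface, geostrophic balance gives V_g = (g/f)|∂Z/∂n|:
V_g = 9.81 × 2.99×10⁻⁴ / 4.51×10⁻⁵ = 65.0 m/s

65 m/s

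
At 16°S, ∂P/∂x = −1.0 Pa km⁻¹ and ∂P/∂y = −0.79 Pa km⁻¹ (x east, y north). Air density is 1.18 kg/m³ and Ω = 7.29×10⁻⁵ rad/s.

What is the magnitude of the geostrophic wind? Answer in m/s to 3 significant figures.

Coriolis parameter at 16°S:
f = 2Ω sin φ = 2 × 7.29×10⁻⁵ × sin 16° = 4.02×10⁻⁵ s⁻¹
In the Southern Hemisphere f is negative: f = −4.02×10⁻⁵ s⁻¹.
Component geostrophic relations (x east, y north):
u_g = −(1/(fρ)) ∂P/∂y,  v_g = (1/(fρ)) ∂P/∂x
u_g = −(−0.79×10⁻³)/(−4.02×10⁻⁵ × 1.18) = −16.7 m/s;  v_g = (−1.0×10⁻³)/(−4.02×10⁻⁵ × 1.18) = 21.1 m/s
|V_g| = √(u_g² + v_g²) = 26.9 m/s

26.9 m/s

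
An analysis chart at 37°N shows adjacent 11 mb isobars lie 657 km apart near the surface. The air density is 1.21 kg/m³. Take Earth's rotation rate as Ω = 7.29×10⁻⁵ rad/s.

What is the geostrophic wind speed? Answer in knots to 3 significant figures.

30.7 knots

Coriolis parameter at 37°N:
f = 2Ω sin φ = 2 × 7.29×10⁻⁵ × sin 37° = 8.77×10⁻⁵ s⁻¹
Pressure gradient: |∂P/∂n| = 1100 Pa / 657000 m = 1.67×10⁻³ Pa/m
Geostrophic balance (pressure-gradient force = Coriolis force):
V_g = (1/(fρ)) |∂P/∂n| = 1.67×10⁻³ / (8.77×10⁻⁵ × 1.21) = 15.8 m/s
Converting: 15.8 m/s × 1.944 = 30.7 knots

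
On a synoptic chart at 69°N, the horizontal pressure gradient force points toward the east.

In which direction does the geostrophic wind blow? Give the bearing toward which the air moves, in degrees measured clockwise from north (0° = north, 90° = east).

180°

The pressure-gradient force points toward the east (bearing 090°).
Geostrophic balance: in the Northern Hemisphere the Coriolis force deflects motion to the right, so the geostrophic wind blows 90° to the right of the pressure-gradient force (low pressure on the left).
Rotating 090° by 90° clockwise gives 180° — the wind blows toward the south.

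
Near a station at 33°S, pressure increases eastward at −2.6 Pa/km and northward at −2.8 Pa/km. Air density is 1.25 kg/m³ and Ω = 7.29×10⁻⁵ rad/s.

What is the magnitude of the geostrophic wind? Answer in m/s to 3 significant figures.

Coriolis parameter at 33°S:
f = 2Ω sin φ = 2 × 7.29×10⁻⁵ × sin 33° = 7.94×10⁻⁵ s⁻¹
In the Southern Hemisphere f is negative: f = −7.94×10⁻⁵ s⁻¹.
Component geostrophic relations (x east, y north):
u_g = −(1/(fρ)) ∂P/∂y,  v_g = (1/(fρ)) ∂P/∂x
u_g = −(−2.8×10⁻³)/(−7.94×10⁻⁵ × 1.25) = −28.2 m/s;  v_g = (−2.6×10⁻³)/(−7.94×10⁻⁵ × 1.25) = 26.2 m/s
|V_g| = √(u_g² + v_g²) = 38.5 m/s

38.5 m/s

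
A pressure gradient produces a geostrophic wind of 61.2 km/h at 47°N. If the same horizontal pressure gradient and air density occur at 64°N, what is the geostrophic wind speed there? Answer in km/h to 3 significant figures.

49.8 km/h

With the same pressure gradient and density, V_g ∝ 1/f ∝ 1/sin φ.
V₂ = V₁ · sin φ₁ / sin φ₂ = 61.2 × sin 47° / sin 64°
V₂ = 61.2 × 0.7314/0.8988 = 49.8 km/h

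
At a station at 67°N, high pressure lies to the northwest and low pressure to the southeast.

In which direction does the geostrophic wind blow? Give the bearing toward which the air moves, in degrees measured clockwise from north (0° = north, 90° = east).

The pressure-gradient force points toward the southeast (bearing 135°).
Geostrophic balance: in the Northern Hemisphere the Coriolis force deflects motion to the right, so the geostrophic wind blows 90° to the right of the pressure-gradient force (low pressure on the left).
Rotating 135° by 90° clockwise gives 225° — the wind blows toward the southwest.

225°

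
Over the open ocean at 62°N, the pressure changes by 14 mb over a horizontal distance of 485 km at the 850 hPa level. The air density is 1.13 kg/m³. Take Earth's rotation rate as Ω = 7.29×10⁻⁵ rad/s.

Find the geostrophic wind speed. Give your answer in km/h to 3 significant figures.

Coriolis parameter at 62°N:
f = 2Ω sin φ = 2 × 7.29×10⁻⁵ × sin 62° = 1.29×10⁻⁴ s⁻¹
Pressure gradient: |∂P/∂n| = 1400 Pa / 485000 m = 2.89×10⁻³ Pa/m
Geostrophic balance (pressure-gradient force = Coriolis force):
V_g = (1/(fρ)) |∂P/∂n| = 2.89×10⁻³ / (1.29×10⁻⁴ × 1.13) = 19.8 m/s
Converting: 19.8 m/s × 3.6 = 71.4 km/h

71.4 km/h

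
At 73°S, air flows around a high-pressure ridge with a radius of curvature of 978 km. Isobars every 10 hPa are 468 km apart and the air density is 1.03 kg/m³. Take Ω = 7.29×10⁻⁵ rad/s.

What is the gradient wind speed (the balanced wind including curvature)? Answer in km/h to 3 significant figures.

Coriolis parameter at 73°S:
f = 2Ω sin φ = 2 × 7.29×10⁻⁵ × sin 73° = 1.39×10⁻⁴ s⁻¹
Pressure gradient: |∂P/∂n| = 1000 Pa / 468000 m = 2.14×10⁻³ Pa/m
Geostrophic speed: V_g = |∂P/∂n|/(fρ) = 2.14×10⁻³/(1.39×10⁻⁴ × 1.03) = 14.9 m/s
Around a high, pressure-gradient force acts outward with centrifugal, so Coriolis balances both:
fV = (1/ρ)|∂P/∂n| + V²/R  →  V² − fR·V + fR·V_g = 0
With fR = 1.39×10⁻⁴ × 978×10³ m = 136 m/s:
V = [fR − √((fR)² − 4 fR V_g)]/2 = [136 − √(136² − 4×136×14.9)]/2 = 17 m/s
Supergeostrophic (V > V_g = 14.9 m/s), as expected around a high.
Converting: 17 m/s × 3.6 = 61.2 km/h

61.2 km/h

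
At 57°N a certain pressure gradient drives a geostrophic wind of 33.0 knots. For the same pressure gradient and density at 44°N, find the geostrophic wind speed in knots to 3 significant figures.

39.8 knots

With the same pressure gradient and density, V_g ∝ 1/f ∝ 1/sin φ.
V₂ = V₁ · sin φ₁ / sin φ₂ = 33.0 × sin 57° / sin 44°
V₂ = 33.0 × 0.8387/0.6947 = 39.8 knots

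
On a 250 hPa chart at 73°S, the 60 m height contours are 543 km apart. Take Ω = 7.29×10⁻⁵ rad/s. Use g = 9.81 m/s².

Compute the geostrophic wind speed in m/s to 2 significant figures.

Coriolis parameter at 73°S:
f = 2Ω sin φ = 2 × 7.29×10⁻⁵ × sin 73° = 1.39×10⁻⁴ s⁻¹
Height gradient: |∂Z/∂n| = 60 m / 543000 m = 1.10×10⁻⁴
On a pressure surface, geostrophic balance gives V_g = (g/f)|∂Z/∂n|:
V_g = 9.81 × 1.10×10⁻⁴ / 1.39×10⁻⁴ = 7.77 m/s

7.8 m/s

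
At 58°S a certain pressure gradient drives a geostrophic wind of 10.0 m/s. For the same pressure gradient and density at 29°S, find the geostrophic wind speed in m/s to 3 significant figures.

17.5 m/s

With the same pressure gradient and density, V_g ∝ 1/f ∝ 1/sin φ.
V₂ = V₁ · sin φ₁ / sin φ₂ = 10.0 × sin 58° / sin 29°
V₂ = 10.0 × 0.8480/0.4848 = 17.5 m/s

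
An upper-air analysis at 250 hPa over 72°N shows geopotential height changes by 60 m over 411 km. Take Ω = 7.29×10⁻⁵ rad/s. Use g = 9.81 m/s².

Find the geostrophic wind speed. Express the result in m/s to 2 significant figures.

Coriolis parameter at 72°N:
f = 2Ω sin φ = 2 × 7.29×10⁻⁵ × sin 72° = 1.39×10⁻⁴ s⁻¹
Height gradient: |∂Z/∂n| = 60 m / 411000 m = 1.46×10⁻⁴
On a pressure surface, geostrophic balance gives V_g = (g/f)|∂Z/∂n|:
V_g = 9.81 × 1.46×10⁻⁴ / 1.39×10⁻⁴ = 10.3 m/s

10 m/s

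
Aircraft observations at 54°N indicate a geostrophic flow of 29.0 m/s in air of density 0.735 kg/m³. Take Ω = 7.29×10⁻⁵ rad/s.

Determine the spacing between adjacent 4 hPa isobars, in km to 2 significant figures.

Coriolis parameter at 54°N:
f = 2Ω sin φ = 2 × 7.29×10⁻⁵ × sin 54° = 1.18×10⁻⁴ s⁻¹
Geostrophic balance rearranged: |∂P/∂n| = f ρ V_g
|∂P/∂n| = 1.18×10⁻⁴ × 0.735 × 29.0 = 2.51×10⁻³ Pa/m
Isobar spacing: Δn = ΔP/|∂P/∂n| = 400 Pa / 2.51×10⁻³ Pa/m = 159096 m ≈ 160 km

160 km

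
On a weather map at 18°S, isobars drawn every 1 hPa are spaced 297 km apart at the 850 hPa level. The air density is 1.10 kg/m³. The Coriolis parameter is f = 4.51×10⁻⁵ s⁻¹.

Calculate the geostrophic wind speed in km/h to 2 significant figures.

24 km/h

Pressure gradient: |∂P/∂n| = 100 Pa / 297000 m = 3.37×10⁻⁴ Pa/m
Geostrophic balance (pressure-gradient force = Coriolis force):
V_g = (1/(fρ)) |∂P/∂n| = 3.37×10⁻⁴ / (4.51×10⁻⁵ × 1.10) = 6.79 m/s
Converting: 6.79 m/s × 3.6 = 24 km/h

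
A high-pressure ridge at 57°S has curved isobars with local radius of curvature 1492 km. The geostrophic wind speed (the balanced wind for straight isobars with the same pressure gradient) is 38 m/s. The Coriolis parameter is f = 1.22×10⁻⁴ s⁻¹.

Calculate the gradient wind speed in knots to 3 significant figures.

Around a high, pressure-gradient force acts outward with centrifugal, so Coriolis balances both:
fV = (1/ρ)|∂P/∂n| + V²/R  →  V² − fR·V + fR·V_g = 0
With fR = 1.22×10⁻⁴ × 1492×10³ m = 182 m/s:
V = [fR − √((fR)² − 4 fR V_g)]/2 = [182 − √(182² − 4×182×38)]/2 = 54 m/s
Supergeostrophic (V > V_g = 38 m/s), as expected around a high.
Converting: 54 m/s × 1.944 = 105 knots

105 knots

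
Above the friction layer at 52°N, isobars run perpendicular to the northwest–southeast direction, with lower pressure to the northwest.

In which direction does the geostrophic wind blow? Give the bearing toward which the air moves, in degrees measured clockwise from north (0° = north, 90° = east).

The pressure-gradient force points toward the northwest (bearing 315°).
Geostrophic balance: in the Northern Hemisphere the Coriolis force deflects motion to the right, so the geostrophic wind blows 90° to the right of the pressure-gradient force (low pressure on the left).
Rotating 315° by 90° clockwise gives 045° — the wind blows toward the northeast.

045°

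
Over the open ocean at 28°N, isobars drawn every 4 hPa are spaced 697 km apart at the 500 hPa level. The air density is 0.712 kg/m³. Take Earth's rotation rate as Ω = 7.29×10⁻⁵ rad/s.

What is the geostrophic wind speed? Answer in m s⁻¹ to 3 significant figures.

11.8 m s⁻¹

Coriolis parameter at 28°N:
f = 2Ω sin φ = 2 × 7.29×10⁻⁵ × sin 28° = 6.84×10⁻⁵ s⁻¹
Pressure gradient: |∂P/∂n| = 400 Pa / 697000 m = 5.74×10⁻⁴ Pa/m
Geostrophic balance (pressure-gradient force = Coriolis force):
V_g = (1/(fρ)) |∂P/∂n| = 5.74×10⁻⁴ / (6.84×10⁻⁵ × 0.712) = 11.8 m/s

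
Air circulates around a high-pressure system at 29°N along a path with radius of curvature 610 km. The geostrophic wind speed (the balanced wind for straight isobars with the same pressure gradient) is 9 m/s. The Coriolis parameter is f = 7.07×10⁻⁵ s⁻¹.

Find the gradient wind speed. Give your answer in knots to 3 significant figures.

Around a high, pressure-gradient force acts outward with centrifugal, so Coriolis balances both:
fV = (1/ρ)|∂P/∂n| + V²/R  →  V² − fR·V + fR·V_g = 0
With fR = 7.07×10⁻⁵ × 610×10³ m = 43.1 m/s:
V = [fR − √((fR)² − 4 fR V_g)]/2 = [43.1 − √(43.1² − 4×43.1×9)]/2 = 12.8 m/s
Supergeostrophic (V > V_g = 9 m/s), as expected around a high.
Converting: 12.8 m/s × 1.944 = 24.9 knots

24.9 knots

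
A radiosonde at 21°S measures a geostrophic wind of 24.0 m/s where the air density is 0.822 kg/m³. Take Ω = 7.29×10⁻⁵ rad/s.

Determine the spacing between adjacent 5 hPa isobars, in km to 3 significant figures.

485 km

Coriolis parameter at 21°S:
f = 2Ω sin φ = 2 × 7.29×10⁻⁵ × sin 21° = 5.23×10⁻⁵ s⁻¹
Geostrophic balance rearranged: |∂P/∂n| = f ρ V_g
|∂P/∂n| = 5.23×10⁻⁵ × 0.822 × 24.0 = 1.03×10⁻³ Pa/m
Isobar spacing: Δn = ΔP/|∂P/∂n| = 500 Pa / 1.03×10⁻³ Pa/m = 485065 m ≈ 485 km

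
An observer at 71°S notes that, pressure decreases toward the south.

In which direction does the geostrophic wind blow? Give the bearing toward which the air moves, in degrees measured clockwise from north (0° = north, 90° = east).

090°

The pressure-gradient force points toward the south (bearing 180°).
Geostrophic balance: in the Southern Hemisphere the Coriolis force deflects motion to the left, so the geostrophic wind blows 90° to the left of the pressure-gradient force (low pressure on the right).
Rotating 180° by 90° counterclockwise gives 090° — the wind blows toward the east.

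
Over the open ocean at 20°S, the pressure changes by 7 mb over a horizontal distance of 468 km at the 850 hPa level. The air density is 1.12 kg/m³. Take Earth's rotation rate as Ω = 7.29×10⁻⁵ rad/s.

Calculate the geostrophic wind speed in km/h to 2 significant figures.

96 km/h

Coriolis parameter at 20°S:
f = 2Ω sin φ = 2 × 7.29×10⁻⁵ × sin 20° = 4.99×10⁻⁵ s⁻¹
Pressure gradient: |∂P/∂n| = 700 Pa / 468000 m = 1.50×10⁻³ Pa/m
Geostrophic balance (pressure-gradient force = Coriolis force):
V_g = (1/(fρ)) |∂P/∂n| = 1.50×10⁻³ / (4.99×10⁻⁵ × 1.12) = 26.8 m/s
Converting: 26.8 m/s × 3.6 = 96 km/h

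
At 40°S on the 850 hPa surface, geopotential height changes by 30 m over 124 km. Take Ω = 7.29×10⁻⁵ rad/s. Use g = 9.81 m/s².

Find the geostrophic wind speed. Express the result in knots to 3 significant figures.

Coriolis parameter at 40°S:
f = 2Ω sin φ = 2 × 7.29×10⁻⁵ × sin 40° = 9.37×10⁻⁵ s⁻¹
Height gradient: |∂Z/∂n| = 30 m / 124000 m = 2.42×10⁻⁴
On a pressure surface, geostrophic balance gives V_g = (g/f)|∂Z/∂n|:
V_g = 9.81 × 2.42×10⁻⁴ / 9.37×10⁻⁵ = 25.3 m/s
Converting: 25.3 m/s × 1.944 = 49.2 knots

49.2 knots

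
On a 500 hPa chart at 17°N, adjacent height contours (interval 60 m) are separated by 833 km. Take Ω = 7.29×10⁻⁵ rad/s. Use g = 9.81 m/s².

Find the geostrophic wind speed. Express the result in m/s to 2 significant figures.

17 m/s

Coriolis parameter at 17°N:
f = 2Ω sin φ = 2 × 7.29×10⁻⁵ × sin 17° = 4.26×10⁻⁵ s⁻¹
Height gradient: |∂Z/∂n| = 60 m / 833000 m = 7.20×10⁻⁵
On a pressure surface, geostrophic balance gives V_g = (g/f)|∂Z/∂n|:
V_g = 9.81 × 7.20×10⁻⁵ / 4.26×10⁻⁵ = 16.6 m/s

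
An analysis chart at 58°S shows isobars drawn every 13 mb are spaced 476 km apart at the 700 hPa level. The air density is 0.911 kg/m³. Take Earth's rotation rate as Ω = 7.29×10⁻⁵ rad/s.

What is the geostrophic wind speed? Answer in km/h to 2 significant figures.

87 km/h

Coriolis parameter at 58°S:
f = 2Ω sin φ = 2 × 7.29×10⁻⁵ × sin 58° = 1.24×10⁻⁴ s⁻¹
Pressure gradient: |∂P/∂n| = 1300 Pa / 476000 m = 2.73×10⁻³ Pa/m
Geostrophic balance (pressure-gradient force = Coriolis force):
V_g = (1/(fρ)) |∂P/∂n| = 2.73×10⁻³ / (1.24×10⁻⁴ × 0.911) = 24.2 m/s
Converting: 24.2 m/s × 3.6 = 87 km/h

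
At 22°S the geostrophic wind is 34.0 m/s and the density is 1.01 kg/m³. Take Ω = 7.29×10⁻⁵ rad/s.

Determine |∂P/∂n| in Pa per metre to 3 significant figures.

1.88×10⁻³ Pa/m

Coriolis parameter at 22°S:
f = 2Ω sin φ = 2 × 7.29×10⁻⁵ × sin 22° = 5.46×10⁻⁵ s⁻¹
Geostrophic balance rearranged: |∂P/∂n| = f ρ V_g
|∂P/∂n| = 5.46×10⁻⁵ × 1.01 × 34.0 = 1.88×10⁻³ Pa/m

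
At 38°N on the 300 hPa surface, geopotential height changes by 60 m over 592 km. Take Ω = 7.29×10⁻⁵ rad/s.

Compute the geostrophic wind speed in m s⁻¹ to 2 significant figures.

Coriolis parameter at 38°N:
f = 2Ω sin φ = 2 × 7.29×10⁻⁵ × sin 38° = 8.98×10⁻⁵ s⁻¹
Height gradient: |∂Z/∂n| = 60 m / 592000 m = 1.01×10⁻⁴
On a pressure surface, geostrophic balance gives V_g = (g/f)|∂Z/∂n|:
V_g = 9.81 × 1.01×10⁻⁴ / 8.98×10⁻⁵ = 11.1 m/s

11 m s⁻¹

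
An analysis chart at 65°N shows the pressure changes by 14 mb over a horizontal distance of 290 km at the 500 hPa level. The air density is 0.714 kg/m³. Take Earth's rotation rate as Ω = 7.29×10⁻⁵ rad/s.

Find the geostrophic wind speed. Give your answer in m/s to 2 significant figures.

51 m/s

Coriolis parameter at 65°N:
f = 2Ω sin φ = 2 × 7.29×10⁻⁵ × sin 65° = 1.32×10⁻⁴ s⁻¹
Pressure gradient: |∂P/∂n| = 1400 Pa / 290000 m = 4.83×10⁻³ Pa/m
Geostrophic balance (pressure-gradient force = Coriolis force):
V_g = (1/(fρ)) |∂P/∂n| = 4.83×10⁻³ / (1.32×10⁻⁴ × 0.714) = 51.2 m/s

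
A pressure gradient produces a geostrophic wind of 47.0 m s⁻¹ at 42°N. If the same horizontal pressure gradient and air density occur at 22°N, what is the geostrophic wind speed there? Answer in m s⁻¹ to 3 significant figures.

84.0 m s⁻¹

With the same pressure gradient and density, V_g ∝ 1/f ∝ 1/sin φ.
V₂ = V₁ · sin φ₁ / sin φ₂ = 47.0 × sin 42° / sin 22°
V₂ = 47.0 × 0.6691/0.3746 = 84.0 m s⁻¹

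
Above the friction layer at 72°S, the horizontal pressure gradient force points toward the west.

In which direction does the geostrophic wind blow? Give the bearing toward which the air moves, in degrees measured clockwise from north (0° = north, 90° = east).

180°

The pressure-gradient force points toward the west (bearing 270°).
Geostrophic balance: in the Southern Hemisphere the Coriolis force deflects motion to the left, so the geostrophic wind blows 90° to the left of the pressure-gradient force (low pressure on the right).
Rotating 270° by 90° counterclockwise gives 180° — the wind blows toward the south.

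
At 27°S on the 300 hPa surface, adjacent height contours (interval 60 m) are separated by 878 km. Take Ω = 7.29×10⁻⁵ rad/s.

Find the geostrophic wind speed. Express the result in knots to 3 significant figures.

Coriolis parameter at 27°S:
f = 2Ω sin φ = 2 × 7.29×10⁻⁵ × sin 27° = 6.62×10⁻⁵ s⁻¹
Height gradient: |∂Z/∂n| = 60 m / 878000 m = 6.83×10⁻⁵
On a pressure surface, geostrophic balance gives V_g = (g/f)|∂Z/∂n|:
V_g = 9.81 × 6.83×10⁻⁵ / 6.62×10⁻⁵ = 10.1 m/s
Converting: 10.1 m/s × 1.944 = 19.7 knots

19.7 knots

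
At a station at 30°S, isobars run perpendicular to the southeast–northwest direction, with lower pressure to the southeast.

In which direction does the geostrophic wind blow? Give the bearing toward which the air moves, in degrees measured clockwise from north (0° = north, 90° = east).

045°

The pressure-gradient force points toward the southeast (bearing 135°).
Geostrophic balance: in the Southern Hemisphere the Coriolis force deflects motion to the left, so the geostrophic wind blows 90° to the left of the pressure-gradient force (low pressure on the right).
Rotating 135° by 90° counterclockwise gives 045° — the wind blows toward the northeast.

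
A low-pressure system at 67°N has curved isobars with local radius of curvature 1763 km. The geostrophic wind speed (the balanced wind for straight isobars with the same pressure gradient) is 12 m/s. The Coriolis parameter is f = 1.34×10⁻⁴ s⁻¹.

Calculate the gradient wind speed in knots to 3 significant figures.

22.2 knots

Around a low, centrifugal force acts outward with Coriolis, so pressure-gradient force balances both:
(1/ρ)|∂P/∂n| = fV + V²/R  →  V² + fR·V − fR·V_g = 0
With fR = 1.34×10⁻⁴ × 1763×10³ m = 236 m/s:
V = [−fR + √((fR)² + 4 fR V_g)]/2 = [−236 + √(236² + 4×236×12)]/2 = 11.4 m/s
Subgeostrophic (V < V_g = 12 m/s), as expected around a low.
Converting: 11.4 m/s × 1.944 = 22.2 knots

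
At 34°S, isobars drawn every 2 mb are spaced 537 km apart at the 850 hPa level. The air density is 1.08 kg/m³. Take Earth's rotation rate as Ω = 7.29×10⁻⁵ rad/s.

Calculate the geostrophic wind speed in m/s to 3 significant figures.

4.23 m/s

Coriolis parameter at 34°S:
f = 2Ω sin φ = 2 × 7.29×10⁻⁵ × sin 34° = 8.15×10⁻⁵ s⁻¹
Pressure gradient: |∂P/∂n| = 200 Pa / 537000 m = 3.72×10⁻⁴ Pa/m
Geostrophic balance (pressure-gradient force = Coriolis force):
V_g = (1/(fρ)) |∂P/∂n| = 3.72×10⁻⁴ / (8.15×10⁻⁵ × 1.08) = 4.23 m/s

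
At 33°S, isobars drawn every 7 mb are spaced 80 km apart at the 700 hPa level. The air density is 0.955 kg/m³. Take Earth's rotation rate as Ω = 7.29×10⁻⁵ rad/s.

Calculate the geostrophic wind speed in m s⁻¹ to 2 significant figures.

120 m s⁻¹

Coriolis parameter at 33°S:
f = 2Ω sin φ = 2 × 7.29×10⁻⁵ × sin 33° = 7.94×10⁻⁵ s⁻¹
Pressure gradient: |∂P/∂n| = 700 Pa / 80000 m = 8.75×10⁻³ Pa/m
Geostrophic balance (pressure-gradient force = Coriolis force):
V_g = (1/(fρ)) |∂P/∂n| = 8.75×10⁻³ / (7.94×10⁻⁵ × 0.955) = 115 m/s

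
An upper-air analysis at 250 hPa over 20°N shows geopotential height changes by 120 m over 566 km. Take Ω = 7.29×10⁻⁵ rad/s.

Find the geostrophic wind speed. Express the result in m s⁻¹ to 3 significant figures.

41.7 m s⁻¹

Coriolis parameter at 20°N:
f = 2Ω sin φ = 2 × 7.29×10⁻⁵ × sin 20° = 4.99×10⁻⁵ s⁻¹
Height gradient: |∂Z/∂n| = 120 m / 566000 m = 2.12×10⁻⁴
On a pressure surface, geostrophic balance gives V_g = (g/f)|∂Z/∂n|:
V_g = 9.81 × 2.12×10⁻⁴ / 4.99×10⁻⁵ = 41.7 m/s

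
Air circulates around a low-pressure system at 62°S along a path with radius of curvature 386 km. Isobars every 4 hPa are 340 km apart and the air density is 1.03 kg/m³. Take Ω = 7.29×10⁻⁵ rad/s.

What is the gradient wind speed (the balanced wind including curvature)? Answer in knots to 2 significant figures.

Coriolis parameter at 62°S:
f = 2Ω sin φ = 2 × 7.29×10⁻⁵ × sin 62° = 1.29×10⁻⁴ s⁻¹
Pressure gradient: |∂P/∂n| = 400 Pa / 340000 m = 1.18×10⁻³ Pa/m
Geostrophic speed: V_g = |∂P/∂n|/(fρ) = 1.18×10⁻³/(1.29×10⁻⁴ × 1.03) = 8.87 m/s
Around a low, centrifugal force acts outward with Coriolis, so pressure-gradient force balances both:
(1/ρ)|∂P/∂n| = fV + V²/R  →  V² + fR·V − fR·V_g = 0
With fR = 1.29×10⁻⁴ × 386×10³ m = 49.7 m/s:
V = [−fR + √((fR)² + 4 fR V_g)]/2 = [−49.7 + √(49.7² + 4×49.7×8.87)]/2 = 7.68 m/s
Subgeostrophic (V < V_g = 8.87 m/s), as expected around a low.
Converting: 7.68 m/s × 1.944 = 15 knots

15 knots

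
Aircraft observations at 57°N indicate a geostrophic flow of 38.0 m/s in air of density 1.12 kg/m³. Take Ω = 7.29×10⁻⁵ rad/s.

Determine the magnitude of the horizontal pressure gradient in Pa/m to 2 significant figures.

Coriolis parameter at 57°N:
f = 2Ω sin φ = 2 × 7.29×10⁻⁵ × sin 57° = 1.22×10⁻⁴ s⁻¹
Geostrophic balance rearranged: |∂P/∂n| = f ρ V_g
|∂P/∂n| = 1.22×10⁻⁴ × 1.12 × 38.0 = 5.20×10⁻³ Pa/m

5.2×10⁻³ Pa/m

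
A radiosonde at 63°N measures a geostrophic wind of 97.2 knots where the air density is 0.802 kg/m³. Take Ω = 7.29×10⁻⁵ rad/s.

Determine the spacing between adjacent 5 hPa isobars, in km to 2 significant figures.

Coriolis parameter at 63°N:
f = 2Ω sin φ = 2 × 7.29×10⁻⁵ × sin 63° = 1.30×10⁻⁴ s⁻¹
Wind speed in SI: 97.2 knots = 50.0 m/s
Geostrophic balance rearranged: |∂P/∂n| = f ρ V_g
|∂P/∂n| = 1.30×10⁻⁴ × 0.802 × 50.0 = 5.21×10⁻³ Pa/m
Isobar spacing: Δn = ΔP/|∂P/∂n| = 500 Pa / 5.21×10⁻³ Pa/m = 95974 m ≈ 96 km

96 km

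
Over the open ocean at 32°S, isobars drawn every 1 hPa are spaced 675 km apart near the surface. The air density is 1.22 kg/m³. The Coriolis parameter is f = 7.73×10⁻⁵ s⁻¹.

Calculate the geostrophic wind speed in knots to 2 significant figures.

Pressure gradient: |∂P/∂n| = 100 Pa / 675000 m = 1.48×10⁻⁴ Pa/m
Geostrophic balance (pressure-gradient force = Coriolis force):
V_g = (1/(fρ)) |∂P/∂n| = 1.48×10⁻⁴ / (7.73×10⁻⁵ × 1.22) = 1.57 m/s
Converting: 1.57 m/s × 1.944 = 3.1 knots

3.1 knots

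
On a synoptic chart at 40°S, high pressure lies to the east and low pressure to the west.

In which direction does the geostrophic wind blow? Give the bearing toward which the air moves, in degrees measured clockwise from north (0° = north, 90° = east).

The pressure-gradient force points toward the west (bearing 270°).
Geostrophic balance: in the Southern Hemisphere the Coriolis force deflects motion to the left, so the geostrophic wind blows 90° to the left of the pressure-gradient force (low pressure on the right).
Rotating 270° by 90° counterclockwise gives 180° — the wind blows toward the south.

180°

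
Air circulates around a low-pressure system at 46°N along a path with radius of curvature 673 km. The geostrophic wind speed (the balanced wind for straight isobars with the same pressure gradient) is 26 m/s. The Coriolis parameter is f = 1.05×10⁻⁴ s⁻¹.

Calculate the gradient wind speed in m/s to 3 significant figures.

Around a low, centrifugal force acts outward with Coriolis, so pressure-gradient force balances both:
(1/ρ)|∂P/∂n| = fV + V²/R  →  V² + fR·V − fR·V_g = 0
With fR = 1.05×10⁻⁴ × 673×10³ m = 70.7 m/s:
V = [−fR + √((fR)² + 4 fR V_g)]/2 = [−70.7 + √(70.7² + 4×70.7×26)]/2 = 20.2 m/s
Subgeostrophic (V < V_g = 26 m/s), as expected around a low.

20.2 m/s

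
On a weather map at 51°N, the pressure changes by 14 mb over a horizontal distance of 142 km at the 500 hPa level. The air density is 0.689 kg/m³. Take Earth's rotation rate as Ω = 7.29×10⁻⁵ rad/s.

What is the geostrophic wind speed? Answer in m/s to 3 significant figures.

126 m/s

Coriolis parameter at 51°N:
f = 2Ω sin φ = 2 × 7.29×10⁻⁵ × sin 51° = 1.13×10⁻⁴ s⁻¹
Pressure gradient: |∂P/∂n| = 1400 Pa / 142000 m = 9.86×10⁻³ Pa/m
Geostrophic balance (pressure-gradient force = Coriolis force):
V_g = (1/(fρ)) |∂P/∂n| = 9.86×10⁻³ / (1.13×10⁻⁴ × 0.689) = 126 m/s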